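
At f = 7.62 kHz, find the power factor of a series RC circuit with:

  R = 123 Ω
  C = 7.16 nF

Step 1 — Angular frequency: ω = 2π·f = 2π·7620 = 4.788e+04 rad/s.
Step 2 — Component impedances:
  R: Z = R = 123 Ω
  C: Z = 1/(jωC) = -j/(ω·C) = 0 - j2917 Ω
Step 3 — Series combination: Z_total = R + C = 123 - j2917 Ω = 2920∠-87.6° Ω.
Step 4 — Power factor: PF = cos(φ) = Re(Z)/|Z| = 123/2919.7 = 0.04213.
Step 5 — Type: Im(Z) = -2917 ⇒ leading (phase φ = -87.6°).

PF = 0.04213 (leading, φ = -87.6°)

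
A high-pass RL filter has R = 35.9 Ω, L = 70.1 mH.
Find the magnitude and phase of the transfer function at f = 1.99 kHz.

Step 1 — Angular frequency: ω = 2π·1990 = 1.25e+04 rad/s.
Step 2 — Transfer function: H(jω) = jωL/(R + jωL).
Step 3 — Numerator jωL = j·876.5; denominator R + jωL = 35.9 + j876.5.
Step 4 — H = 0.9983 + j0.04089.
Step 5 — Magnitude: |H| = 0.9992 (-0.0 dB); phase: φ = 2.3°.

|H| = 0.9992 (-0.0 dB), φ = 2.3°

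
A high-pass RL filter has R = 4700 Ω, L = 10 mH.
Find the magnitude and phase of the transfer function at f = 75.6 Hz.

Step 1 — Angular frequency: ω = 2π·75.6 = 475 rad/s.
Step 2 — Transfer function: H(jω) = jωL/(R + jωL).
Step 3 — Numerator jωL = j·4.75; denominator R + jωL = 4700 + j4.75.
Step 4 — H = 1.021e-06 + j0.001011.
Step 5 — Magnitude: |H| = 0.001011 (-59.9 dB); phase: φ = 89.9°.

|H| = 0.001011 (-59.9 dB), φ = 89.9°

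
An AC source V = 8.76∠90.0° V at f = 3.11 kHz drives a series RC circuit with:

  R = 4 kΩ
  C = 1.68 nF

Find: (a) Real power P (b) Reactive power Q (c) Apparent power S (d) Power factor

Step 1 — Angular frequency: ω = 2π·f = 2π·3110 = 1.954e+04 rad/s.
Step 2 — Component impedances:
  R: Z = R = 4000 Ω
  C: Z = 1/(jωC) = -j/(ω·C) = 0 - j3.046e+04 Ω
Step 3 — Series combination: Z_total = R + C = 4000 - j3.046e+04 Ω = 3.072e+04∠-82.5° Ω.
Step 4 — Source phasor: V = 8.76∠90.0° V = 0 + j8.76 V.
Step 5 — Current: I = V / Z = -0.0002827 + j3.712e-05 A = 0.0002851∠172.5° A.
Step 6 — Complex power: S = V·I* = 0.0003252 - j0.002476 VA.
Step 7 — Real power: P = Re(S) = 0.0003252 W.
Step 8 — Reactive power: Q = Im(S) = -0.002476 VAR.
Step 9 — Apparent power: |S| = 0.002498 VA.
Step 10 — Power factor: PF = P/|S| = 0.1302 (leading).

(a) P = 0.0003252 W  (b) Q = -0.002476 VAR  (c) S = 0.002498 VA  (d) PF = 0.1302 (leading)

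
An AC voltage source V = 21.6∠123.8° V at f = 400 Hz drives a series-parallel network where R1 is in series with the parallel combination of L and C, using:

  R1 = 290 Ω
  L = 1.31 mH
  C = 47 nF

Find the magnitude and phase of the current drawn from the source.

Step 1 — Angular frequency: ω = 2π·f = 2π·400 = 2513 rad/s.
Step 2 — Component impedances:
  R1: Z = R = 290 Ω
  L: Z = jωL = j·2513·0.00131 = 0 + j3.292 Ω
  C: Z = 1/(jωC) = -j/(ω·C) = 0 - j8466 Ω
Step 3 — Parallel branch: L || C = 1/(1/L + 1/C) = 0 + j3.294 Ω.
Step 4 — Series with R1: Z_total = R1 + (L || C) = 290 + j3.294 Ω = 290∠0.7° Ω.
Step 5 — Source phasor: V = 21.6∠123.8° V = -12.02 + j17.95 V.
Step 6 — Ohm's law: I = V / Z_total = (-12.02 + j17.95) / (290 + j3.294) = -0.04073 + j0.06236 A.
Step 7 — Convert to polar: |I| = 0.07448 A, ∠I = 123.1°.

I = 0.07448∠123.1° A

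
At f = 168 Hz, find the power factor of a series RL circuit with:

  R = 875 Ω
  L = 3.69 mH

Step 1 — Angular frequency: ω = 2π·f = 2π·168 = 1056 rad/s.
Step 2 — Component impedances:
  R: Z = R = 875 Ω
  L: Z = jωL = j·1056·0.00369 = 0 + j3.895 Ω
Step 3 — Series combination: Z_total = R + L = 875 + j3.895 Ω = 875∠0.3° Ω.
Step 4 — Power factor: PF = cos(φ) = Re(Z)/|Z| = 875/875 = 1.
Step 5 — Type: Im(Z) = 3.895 ⇒ lagging (phase φ = 0.3°).

PF = 1 (lagging, φ = 0.3°)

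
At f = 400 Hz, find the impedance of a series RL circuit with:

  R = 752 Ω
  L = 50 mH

Step 1 — Angular frequency: ω = 2π·f = 2π·400 = 2513 rad/s.
Step 2 — Component impedances:
  R: Z = R = 752 Ω
  L: Z = jωL = j·2513·0.05 = 0 + j125.7 Ω
Step 3 — Series combination: Z_total = R + L = 752 + j125.7 Ω = 762.4∠9.5° Ω.

Z = 752 + j125.7 Ω = 762.4∠9.5° Ω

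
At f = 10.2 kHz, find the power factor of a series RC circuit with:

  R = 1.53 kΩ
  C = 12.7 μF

Step 1 — Angular frequency: ω = 2π·f = 2π·1.02e+04 = 6.409e+04 rad/s.
Step 2 — Component impedances:
  R: Z = R = 1530 Ω
  C: Z = 1/(jωC) = -j/(ω·C) = 0 - j1.229 Ω
Step 3 — Series combination: Z_total = R + C = 1530 - j1.229 Ω = 1530∠-0.0° Ω.
Step 4 — Power factor: PF = cos(φ) = Re(Z)/|Z| = 1530/1530 = 1.
Step 5 — Type: Im(Z) = -1.229 ⇒ leading (phase φ = -0.0°).

PF = 1 (leading, φ = -0.0°)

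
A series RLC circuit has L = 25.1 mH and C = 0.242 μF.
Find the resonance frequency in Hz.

Step 1 — Resonance condition Im(Z)=0 gives ω₀ = 1/√(LC).
Step 2 — ω₀ = 1/√(0.0251·2.42e-07) = 1.283e+04 rad/s.
Step 3 — f₀ = ω₀/(2π) = 2042 Hz.

f₀ = 2042 Hz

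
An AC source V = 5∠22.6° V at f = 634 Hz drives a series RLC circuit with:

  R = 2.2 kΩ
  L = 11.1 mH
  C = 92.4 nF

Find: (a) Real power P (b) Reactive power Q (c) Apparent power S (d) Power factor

Step 1 — Angular frequency: ω = 2π·f = 2π·634 = 3984 rad/s.
Step 2 — Component impedances:
  R: Z = R = 2200 Ω
  L: Z = jωL = j·3984·0.0111 = 0 + j44.22 Ω
  C: Z = 1/(jωC) = -j/(ω·C) = 0 - j2717 Ω
Step 3 — Series combination: Z_total = R + L + C = 2200 - j2673 Ω = 3462∠-50.5° Ω.
Step 4 — Source phasor: V = 5∠22.6° V = 4.616 + j1.921 V.
Step 5 — Current: I = V / Z = 0.0004189 + j0.001382 A = 0.001444∠73.1° A.
Step 6 — Complex power: S = V·I* = 0.00459 - j0.005576 VA.
Step 7 — Real power: P = Re(S) = 0.00459 W.
Step 8 — Reactive power: Q = Im(S) = -0.005576 VAR.
Step 9 — Apparent power: |S| = 0.007222 VA.
Step 10 — Power factor: PF = P/|S| = 0.6355 (leading).

(a) P = 0.00459 W  (b) Q = -0.005576 VAR  (c) S = 0.007222 VA  (d) PF = 0.6355 (leading)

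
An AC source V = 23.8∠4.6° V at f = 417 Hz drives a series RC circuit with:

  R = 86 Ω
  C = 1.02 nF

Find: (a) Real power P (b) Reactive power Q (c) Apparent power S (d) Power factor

Step 1 — Angular frequency: ω = 2π·f = 2π·417 = 2620 rad/s.
Step 2 — Component impedances:
  R: Z = R = 86 Ω
  C: Z = 1/(jωC) = -j/(ω·C) = 0 - j3.742e+05 Ω
Step 3 — Series combination: Z_total = R + C = 86 - j3.742e+05 Ω = 3.742e+05∠-90.0° Ω.
Step 4 — Source phasor: V = 23.8∠4.6° V = 23.72 + j1.909 V.
Step 5 — Current: I = V / Z = -5.087e-06 + j6.34e-05 A = 6.361e-05∠94.6° A.
Step 6 — Complex power: S = V·I* = 3.479e-07 - j0.001514 VA.
Step 7 — Real power: P = Re(S) = 3.479e-07 W.
Step 8 — Reactive power: Q = Im(S) = -0.001514 VAR.
Step 9 — Apparent power: |S| = 0.001514 VA.
Step 10 — Power factor: PF = P/|S| = 0.0002298 (leading).

(a) P = 3.479e-07 W  (b) Q = -0.001514 VAR  (c) S = 0.001514 VA  (d) PF = 0.0002298 (leading)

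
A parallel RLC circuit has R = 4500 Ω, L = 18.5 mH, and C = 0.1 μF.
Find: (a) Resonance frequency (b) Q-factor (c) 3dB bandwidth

Step 1 — Resonance: ω₀ = 1/√(LC) = 1/√(0.0185·1e-07) = 2.325e+04 rad/s.
Step 2 — f₀ = ω₀/(2π) = 3700 Hz.
Step 3 — Parallel Q: Q = R/(ω₀L) = 4500/(2.325e+04·0.0185) = 10.46.
Step 4 — Bandwidth: Δω = ω₀/Q = 2222 rad/s; BW = Δω/(2π) = 353.7 Hz.

(a) f₀ = 3700 Hz  (b) Q = 10.46  (c) BW = 353.7 Hz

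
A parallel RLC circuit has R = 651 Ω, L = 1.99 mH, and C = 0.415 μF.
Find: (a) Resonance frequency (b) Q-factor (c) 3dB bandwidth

Step 1 — Resonance: ω₀ = 1/√(LC) = 1/√(0.00199·4.15e-07) = 3.48e+04 rad/s.
Step 2 — f₀ = ω₀/(2π) = 5538 Hz.
Step 3 — Parallel Q: Q = R/(ω₀L) = 651/(3.48e+04·0.00199) = 9.401.
Step 4 — Bandwidth: Δω = ω₀/Q = 3701 rad/s; BW = Δω/(2π) = 589.1 Hz.

(a) f₀ = 5538 Hz  (b) Q = 9.401  (c) BW = 589.1 Hz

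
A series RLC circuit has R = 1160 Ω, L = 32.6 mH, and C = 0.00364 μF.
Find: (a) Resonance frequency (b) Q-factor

Step 1 — Resonance condition Im(Z)=0 gives ω₀ = 1/√(LC).
Step 2 — ω₀ = 1/√(0.0326·3.64e-09) = 9.18e+04 rad/s.
Step 3 — f₀ = ω₀/(2π) = 1.461e+04 Hz.
Step 4 — Series Q: Q = ω₀L/R = 9.18e+04·0.0326/1160 = 2.58.

(a) f₀ = 1.461e+04 Hz  (b) Q = 2.58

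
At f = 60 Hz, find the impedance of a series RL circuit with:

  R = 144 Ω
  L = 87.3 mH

Step 1 — Angular frequency: ω = 2π·f = 2π·60 = 377 rad/s.
Step 2 — Component impedances:
  R: Z = R = 144 Ω
  L: Z = jωL = j·377·0.0873 = 0 + j32.91 Ω
Step 3 — Series combination: Z_total = R + L = 144 + j32.91 Ω = 147.7∠12.9° Ω.

Z = 144 + j32.91 Ω = 147.7∠12.9° Ω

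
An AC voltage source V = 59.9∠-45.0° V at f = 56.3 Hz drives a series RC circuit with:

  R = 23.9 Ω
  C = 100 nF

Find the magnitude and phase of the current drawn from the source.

Step 1 — Angular frequency: ω = 2π·f = 2π·56.3 = 353.7 rad/s.
Step 2 — Component impedances:
  R: Z = R = 23.9 Ω
  C: Z = 1/(jωC) = -j/(ω·C) = 0 - j2.827e+04 Ω
Step 3 — Series combination: Z_total = R + C = 23.9 - j2.827e+04 Ω = 2.827e+04∠-90.0° Ω.
Step 4 — Source phasor: V = 59.9∠-45.0° V = 42.36 - j42.36 V.
Step 5 — Ohm's law: I = V / Z_total = (42.36 - j42.36) / (23.9 - j2.827e+04) = 0.0015 + j0.001497 A.
Step 6 — Convert to polar: |I| = 0.002119 A, ∠I = 45.0°.

I = 0.002119∠45.0° A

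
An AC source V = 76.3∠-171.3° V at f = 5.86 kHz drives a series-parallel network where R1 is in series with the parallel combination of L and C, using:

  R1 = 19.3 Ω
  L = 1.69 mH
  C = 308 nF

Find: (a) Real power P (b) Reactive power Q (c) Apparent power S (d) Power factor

Step 1 — Angular frequency: ω = 2π·f = 2π·5860 = 3.682e+04 rad/s.
Step 2 — Component impedances:
  R1: Z = R = 19.3 Ω
  L: Z = jωL = j·3.682e+04·0.00169 = 0 + j62.22 Ω
  C: Z = 1/(jωC) = -j/(ω·C) = 0 - j88.18 Ω
Step 3 — Parallel branch: L || C = 1/(1/L + 1/C) = 0 + j211.4 Ω.
Step 4 — Series with R1: Z_total = R1 + (L || C) = 19.3 + j211.4 Ω = 212.3∠84.8° Ω.
Step 5 — Source phasor: V = 76.3∠-171.3° V = -75.42 - j11.54 V.
Step 6 — Current: I = V / Z = -0.08645 + j0.3489 A = 0.3594∠103.9° A.
Step 7 — Complex power: S = V·I* = 2.493 + j27.31 VA.
Step 8 — Real power: P = Re(S) = 2.493 W.
Step 9 — Reactive power: Q = Im(S) = 27.31 VAR.
Step 10 — Apparent power: |S| = 27.42 VA.
Step 11 — Power factor: PF = P/|S| = 0.09092 (lagging).

(a) P = 2.493 W  (b) Q = 27.31 VAR  (c) S = 27.42 VA  (d) PF = 0.09092 (lagging)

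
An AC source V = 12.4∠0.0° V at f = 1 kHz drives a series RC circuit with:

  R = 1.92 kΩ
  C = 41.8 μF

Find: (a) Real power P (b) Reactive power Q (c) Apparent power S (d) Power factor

Step 1 — Angular frequency: ω = 2π·f = 2π·1000 = 6283 rad/s.
Step 2 — Component impedances:
  R: Z = R = 1920 Ω
  C: Z = 1/(jωC) = -j/(ω·C) = 0 - j3.808 Ω
Step 3 — Series combination: Z_total = R + C = 1920 - j3.808 Ω = 1920∠-0.1° Ω.
Step 4 — Source phasor: V = 12.4∠0.0° V = 12.4 V.
Step 5 — Current: I = V / Z = 0.006458 + j1.281e-05 A = 0.006458∠0.1° A.
Step 6 — Complex power: S = V·I* = 0.08008 - j0.0001588 VA.
Step 7 — Real power: P = Re(S) = 0.08008 W.
Step 8 — Reactive power: Q = Im(S) = -0.0001588 VAR.
Step 9 — Apparent power: |S| = 0.08008 VA.
Step 10 — Power factor: PF = P/|S| = 1 (leading).

(a) P = 0.08008 W  (b) Q = -0.0001588 VAR  (c) S = 0.08008 VA  (d) PF = 1 (leading)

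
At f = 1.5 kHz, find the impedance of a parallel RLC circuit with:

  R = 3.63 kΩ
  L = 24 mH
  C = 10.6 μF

Step 1 — Angular frequency: ω = 2π·f = 2π·1500 = 9425 rad/s.
Step 2 — Component impedances:
  R: Z = R = 3630 Ω
  L: Z = jωL = j·9425·0.024 = 0 + j226.2 Ω
  C: Z = 1/(jωC) = -j/(ω·C) = 0 - j10.01 Ω
Step 3 — Parallel combination: 1/Z_total = 1/R + 1/L + 1/C; Z_total = 0.03022 - j10.47 Ω = 10.47∠-89.8° Ω.

Z = 0.03022 - j10.47 Ω = 10.47∠-89.8° Ω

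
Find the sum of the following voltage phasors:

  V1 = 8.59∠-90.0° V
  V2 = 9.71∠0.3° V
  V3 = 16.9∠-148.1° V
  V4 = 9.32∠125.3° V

Step 1 — Convert each phasor to rectangular form:
  V1 = 8.59·(cos(-90.0°) + j·sin(-90.0°)) = 0 - j8.59 V
  V2 = 9.71·(cos(0.3°) + j·sin(0.3°)) = 9.71 + j0.05084 V
  V3 = 16.9·(cos(-148.1°) + j·sin(-148.1°)) = -14.35 - j8.931 V
  V4 = 9.32·(cos(125.3°) + j·sin(125.3°)) = -5.386 + j7.606 V
Step 2 — Sum components: V_total = -10.02 - j9.863 V.
Step 3 — Convert to polar: |V_total| = 14.06 V, ∠V_total = -135.5°.

V_total = 14.06∠-135.5° V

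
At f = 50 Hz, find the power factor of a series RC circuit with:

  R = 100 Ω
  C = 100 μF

Step 1 — Angular frequency: ω = 2π·f = 2π·50 = 314.2 rad/s.
Step 2 — Component impedances:
  R: Z = R = 100 Ω
  C: Z = 1/(jωC) = -j/(ω·C) = 0 - j31.83 Ω
Step 3 — Series combination: Z_total = R + C = 100 - j31.83 Ω = 104.9∠-17.7° Ω.
Step 4 — Power factor: PF = cos(φ) = Re(Z)/|Z| = 100/104.94 = 0.9529.
Step 5 — Type: Im(Z) = -31.83 ⇒ leading (phase φ = -17.7°).

PF = 0.9529 (leading, φ = -17.7°)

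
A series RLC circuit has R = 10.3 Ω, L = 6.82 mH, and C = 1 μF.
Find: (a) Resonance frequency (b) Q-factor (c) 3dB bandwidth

Step 1 — Resonance: ω₀ = 1/√(LC) = 1/√(0.00682·1e-06) = 1.211e+04 rad/s.
Step 2 — f₀ = ω₀/(2π) = 1927 Hz.
Step 3 — Series Q: Q = ω₀L/R = 1.211e+04·0.00682/10.3 = 8.018.
Step 4 — Bandwidth: Δω = ω₀/Q = 1510 rad/s; BW = Δω/(2π) = 240.4 Hz.

(a) f₀ = 1927 Hz  (b) Q = 8.018  (c) BW = 240.4 Hz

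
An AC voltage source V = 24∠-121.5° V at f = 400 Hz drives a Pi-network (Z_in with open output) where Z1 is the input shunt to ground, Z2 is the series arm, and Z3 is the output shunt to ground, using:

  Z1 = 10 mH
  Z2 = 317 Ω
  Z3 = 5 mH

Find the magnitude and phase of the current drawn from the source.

Step 1 — Angular frequency: ω = 2π·f = 2π·400 = 2513 rad/s.
Step 2 — Component impedances:
  Z1: Z = jωL = j·2513·0.01 = 0 + j25.13 Ω
  Z2: Z = R = 317 Ω
  Z3: Z = jωL = j·2513·0.005 = 0 + j12.57 Ω
Step 3 — With open output, the series arm Z2 and the output shunt Z3 appear in series to ground: Z2 + Z3 = 317 + j12.57 Ω.
Step 4 — Parallel with input shunt Z1: Z_in = Z1 || (Z2 + Z3) = 1.965 + j24.9 Ω = 24.98∠85.5° Ω.
Step 5 — Source phasor: V = 24∠-121.5° V = -12.54 - j20.46 V.
Step 6 — Ohm's law: I = V / Z_total = (-12.54 - j20.46) / (1.965 + j24.9) = -0.8563 + j0.4361 A.
Step 7 — Convert to polar: |I| = 0.9609 A, ∠I = 153.0°.

I = 0.9609∠153.0° A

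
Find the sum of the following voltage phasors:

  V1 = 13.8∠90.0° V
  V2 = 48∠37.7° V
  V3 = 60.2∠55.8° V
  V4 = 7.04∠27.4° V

Step 1 — Convert each phasor to rectangular form:
  V1 = 13.8·(cos(90.0°) + j·sin(90.0°)) = 0 + j13.8 V
  V2 = 48·(cos(37.7°) + j·sin(37.7°)) = 37.98 + j29.35 V
  V3 = 60.2·(cos(55.8°) + j·sin(55.8°)) = 33.84 + j49.79 V
  V4 = 7.04·(cos(27.4°) + j·sin(27.4°)) = 6.25 + j3.24 V
Step 2 — Sum components: V_total = 78.07 + j96.18 V.
Step 3 — Convert to polar: |V_total| = 123.9 V, ∠V_total = 50.9°.

V_total = 123.9∠50.9° V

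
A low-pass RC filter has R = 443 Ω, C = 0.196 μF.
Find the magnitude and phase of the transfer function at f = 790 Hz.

Step 1 — Angular frequency: ω = 2π·790 = 4964 rad/s.
Step 2 — Transfer function: H(jω) = 1/(1 + jωRC).
Step 3 — Denominator: 1 + jωRC = 1 + j·4964·443·1.96e-07 = 1 + j0.431.
Step 4 — H = 0.8433 - j0.3635.
Step 5 — Magnitude: |H| = 0.9183 (-0.7 dB); phase: φ = -23.3°.

|H| = 0.9183 (-0.7 dB), φ = -23.3°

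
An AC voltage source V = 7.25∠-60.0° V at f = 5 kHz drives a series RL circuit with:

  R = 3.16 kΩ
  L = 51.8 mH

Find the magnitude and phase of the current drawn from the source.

Step 1 — Angular frequency: ω = 2π·f = 2π·5000 = 3.142e+04 rad/s.
Step 2 — Component impedances:
  R: Z = R = 3160 Ω
  L: Z = jωL = j·3.142e+04·0.0518 = 0 + j1627 Ω
Step 3 — Series combination: Z_total = R + L = 3160 + j1627 Ω = 3554∠27.2° Ω.
Step 4 — Source phasor: V = 7.25∠-60.0° V = 3.625 - j6.279 V.
Step 5 — Ohm's law: I = V / Z_total = (3.625 - j6.279) / (3160 + j1627) = 9.794e-05 - j0.002037 A.
Step 6 — Convert to polar: |I| = 0.00204 A, ∠I = -87.2°.

I = 0.00204∠-87.2° A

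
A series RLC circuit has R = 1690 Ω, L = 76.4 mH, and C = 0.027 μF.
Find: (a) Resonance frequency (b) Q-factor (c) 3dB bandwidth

Step 1 — Resonance: ω₀ = 1/√(LC) = 1/√(0.0764·2.7e-08) = 2.202e+04 rad/s.
Step 2 — f₀ = ω₀/(2π) = 3504 Hz.
Step 3 — Series Q: Q = ω₀L/R = 2.202e+04·0.0764/1690 = 0.9954.
Step 4 — Bandwidth: Δω = ω₀/Q = 2.212e+04 rad/s; BW = Δω/(2π) = 3521 Hz.

(a) f₀ = 3504 Hz  (b) Q = 0.9954  (c) BW = 3521 Hz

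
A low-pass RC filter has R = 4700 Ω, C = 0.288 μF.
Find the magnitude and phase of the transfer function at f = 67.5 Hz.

Step 1 — Angular frequency: ω = 2π·67.5 = 424.1 rad/s.
Step 2 — Transfer function: H(jω) = 1/(1 + jωRC).
Step 3 — Denominator: 1 + jωRC = 1 + j·424.1·4700·2.88e-07 = 1 + j0.5741.
Step 4 — H = 0.7521 - j0.4318.
Step 5 — Magnitude: |H| = 0.8673 (-1.2 dB); phase: φ = -29.9°.

|H| = 0.8673 (-1.2 dB), φ = -29.9°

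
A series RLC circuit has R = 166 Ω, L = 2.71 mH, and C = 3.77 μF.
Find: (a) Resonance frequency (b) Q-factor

Step 1 — Resonance condition Im(Z)=0 gives ω₀ = 1/√(LC).
Step 2 — ω₀ = 1/√(0.00271·3.77e-06) = 9893 rad/s.
Step 3 — f₀ = ω₀/(2π) = 1575 Hz.
Step 4 — Series Q: Q = ω₀L/R = 9893·0.00271/166 = 0.1615.

(a) f₀ = 1575 Hz  (b) Q = 0.1615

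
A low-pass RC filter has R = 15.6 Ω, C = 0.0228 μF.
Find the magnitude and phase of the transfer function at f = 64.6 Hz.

Step 1 — Angular frequency: ω = 2π·64.6 = 405.9 rad/s.
Step 2 — Transfer function: H(jω) = 1/(1 + jωRC).
Step 3 — Denominator: 1 + jωRC = 1 + j·405.9·15.6·2.28e-08 = 1 + j0.0001444.
Step 4 — H = 1 - j0.0001444.
Step 5 — Magnitude: |H| = 1 (-0.0 dB); phase: φ = -0.0°.

|H| = 1 (-0.0 dB), φ = -0.0°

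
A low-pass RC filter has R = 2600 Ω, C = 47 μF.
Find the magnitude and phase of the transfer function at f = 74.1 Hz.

Step 1 — Angular frequency: ω = 2π·74.1 = 465.6 rad/s.
Step 2 — Transfer function: H(jω) = 1/(1 + jωRC).
Step 3 — Denominator: 1 + jωRC = 1 + j·465.6·2600·4.7e-05 = 1 + j56.89.
Step 4 — H = 0.0003088 - j0.01757.
Step 5 — Magnitude: |H| = 0.01757 (-35.1 dB); phase: φ = -89.0°.

|H| = 0.01757 (-35.1 dB), φ = -89.0°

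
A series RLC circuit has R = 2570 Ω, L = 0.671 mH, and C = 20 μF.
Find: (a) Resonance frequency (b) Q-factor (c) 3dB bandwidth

Step 1 — Resonance: ω₀ = 1/√(LC) = 1/√(0.000671·2e-05) = 8632 rad/s.
Step 2 — f₀ = ω₀/(2π) = 1374 Hz.
Step 3 — Series Q: Q = ω₀L/R = 8632·0.000671/2570 = 0.002254.
Step 4 — Bandwidth: Δω = ω₀/Q = 3.83e+06 rad/s; BW = Δω/(2π) = 6.096e+05 Hz.

(a) f₀ = 1374 Hz  (b) Q = 0.002254  (c) BW = 6.096e+05 Hz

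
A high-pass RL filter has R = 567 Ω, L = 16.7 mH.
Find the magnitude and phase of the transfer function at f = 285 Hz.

Step 1 — Angular frequency: ω = 2π·285 = 1791 rad/s.
Step 2 — Transfer function: H(jω) = jωL/(R + jωL).
Step 3 — Numerator jωL = j·29.9; denominator R + jωL = 567 + j29.9.
Step 4 — H = 0.002774 + j0.0526.
Step 5 — Magnitude: |H| = 0.05267 (-25.6 dB); phase: φ = 87.0°.

|H| = 0.05267 (-25.6 dB), φ = 87.0°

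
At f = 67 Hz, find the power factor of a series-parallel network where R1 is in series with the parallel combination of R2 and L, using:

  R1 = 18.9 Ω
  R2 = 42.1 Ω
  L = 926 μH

Step 1 — Angular frequency: ω = 2π·f = 2π·67 = 421 rad/s.
Step 2 — Component impedances:
  R1: Z = R = 18.9 Ω
  R2: Z = R = 42.1 Ω
  L: Z = jωL = j·421·0.000926 = 0 + j0.3898 Ω
Step 3 — Parallel branch: R2 || L = 1/(1/R2 + 1/L) = 0.003609 + j0.3898 Ω.
Step 4 — Series with R1: Z_total = R1 + (R2 || L) = 18.9 + j0.3898 Ω = 18.91∠1.2° Ω.
Step 5 — Power factor: PF = cos(φ) = Re(Z)/|Z| = 18.904/18.908 = 0.9998.
Step 6 — Type: Im(Z) = 0.3898 ⇒ lagging (phase φ = 1.2°).

PF = 0.9998 (lagging, φ = 1.2°)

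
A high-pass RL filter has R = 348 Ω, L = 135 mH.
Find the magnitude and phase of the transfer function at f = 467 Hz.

Step 1 — Angular frequency: ω = 2π·467 = 2934 rad/s.
Step 2 — Transfer function: H(jω) = jωL/(R + jωL).
Step 3 — Numerator jωL = j·396.1; denominator R + jωL = 348 + j396.1.
Step 4 — H = 0.5644 + j0.4958.
Step 5 — Magnitude: |H| = 0.7513 (-2.5 dB); phase: φ = 41.3°.

|H| = 0.7513 (-2.5 dB), φ = 41.3°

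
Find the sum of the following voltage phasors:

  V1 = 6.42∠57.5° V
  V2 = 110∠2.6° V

Step 1 — Convert each phasor to rectangular form:
  V1 = 6.42·(cos(57.5°) + j·sin(57.5°)) = 3.449 + j5.415 V
  V2 = 110·(cos(2.6°) + j·sin(2.6°)) = 109.9 + j4.99 V
Step 2 — Sum components: V_total = 113.3 + j10.4 V.
Step 3 — Convert to polar: |V_total| = 113.8 V, ∠V_total = 5.2°.

V_total = 113.8∠5.2° V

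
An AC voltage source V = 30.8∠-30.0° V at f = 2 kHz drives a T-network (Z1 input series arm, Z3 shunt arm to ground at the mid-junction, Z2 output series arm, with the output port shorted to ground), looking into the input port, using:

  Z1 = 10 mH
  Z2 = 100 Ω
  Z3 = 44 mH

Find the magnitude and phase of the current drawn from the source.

Step 1 — Angular frequency: ω = 2π·f = 2π·2000 = 1.257e+04 rad/s.
Step 2 — Component impedances:
  Z1: Z = jωL = j·1.257e+04·0.01 = 0 + j125.7 Ω
  Z2: Z = R = 100 Ω
  Z3: Z = jωL = j·1.257e+04·0.044 = 0 + j552.9 Ω
Step 3 — With the output port shorted to ground, the output series arm Z2 runs from the junction to ground; the shunt arm Z3 also runs from the junction to ground. They appear in parallel: Z3 || Z2 = 96.83 + j17.51 Ω.
Step 4 — Series with input arm Z1: Z_in = Z1 + (Z3 || Z2) = 96.83 + j143.2 Ω = 172.8∠55.9° Ω.
Step 5 — Source phasor: V = 30.8∠-30.0° V = 26.67 - j15.4 V.
Step 6 — Ohm's law: I = V / Z_total = (26.67 - j15.4) / (96.83 + j143.2) = 0.01265 - j0.1777 A.
Step 7 — Convert to polar: |I| = 0.1782 A, ∠I = -85.9°.

I = 0.1782∠-85.9° A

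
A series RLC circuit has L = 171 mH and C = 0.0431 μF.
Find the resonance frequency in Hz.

Step 1 — Resonance condition Im(Z)=0 gives ω₀ = 1/√(LC).
Step 2 — ω₀ = 1/√(0.171·4.31e-08) = 1.165e+04 rad/s.
Step 3 — f₀ = ω₀/(2π) = 1854 Hz.

f₀ = 1854 Hz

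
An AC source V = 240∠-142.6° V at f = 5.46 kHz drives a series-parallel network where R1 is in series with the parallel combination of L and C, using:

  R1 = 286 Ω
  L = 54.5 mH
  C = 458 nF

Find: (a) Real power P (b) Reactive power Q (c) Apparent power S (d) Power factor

Step 1 — Angular frequency: ω = 2π·f = 2π·5460 = 3.431e+04 rad/s.
Step 2 — Component impedances:
  R1: Z = R = 286 Ω
  L: Z = jωL = j·3.431e+04·0.0545 = 0 + j1870 Ω
  C: Z = 1/(jωC) = -j/(ω·C) = 0 - j63.64 Ω
Step 3 — Parallel branch: L || C = 1/(1/L + 1/C) = 0 - j65.89 Ω.
Step 4 — Series with R1: Z_total = R1 + (L || C) = 286 - j65.89 Ω = 293.5∠-13.0° Ω.
Step 5 — Source phasor: V = 240∠-142.6° V = -190.7 - j145.8 V.
Step 6 — Current: I = V / Z = -0.5215 - j0.6298 A = 0.8177∠-129.6° A.
Step 7 — Complex power: S = V·I* = 191.2 - j44.06 VA.
Step 8 — Real power: P = Re(S) = 191.2 W.
Step 9 — Reactive power: Q = Im(S) = -44.06 VAR.
Step 10 — Apparent power: |S| = 196.3 VA.
Step 11 — Power factor: PF = P/|S| = 0.9745 (leading).

(a) P = 191.2 W  (b) Q = -44.06 VAR  (c) S = 196.3 VA  (d) PF = 0.9745 (leading)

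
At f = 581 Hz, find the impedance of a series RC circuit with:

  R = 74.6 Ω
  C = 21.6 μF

Step 1 — Angular frequency: ω = 2π·f = 2π·581 = 3651 rad/s.
Step 2 — Component impedances:
  R: Z = R = 74.6 Ω
  C: Z = 1/(jωC) = -j/(ω·C) = 0 - j12.68 Ω
Step 3 — Series combination: Z_total = R + C = 74.6 - j12.68 Ω = 75.67∠-9.6° Ω.

Z = 74.6 - j12.68 Ω = 75.67∠-9.6° Ω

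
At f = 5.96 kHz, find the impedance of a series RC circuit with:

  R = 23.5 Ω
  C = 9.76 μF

Step 1 — Angular frequency: ω = 2π·f = 2π·5960 = 3.745e+04 rad/s.
Step 2 — Component impedances:
  R: Z = R = 23.5 Ω
  C: Z = 1/(jωC) = -j/(ω·C) = 0 - j2.736 Ω
Step 3 — Series combination: Z_total = R + C = 23.5 - j2.736 Ω = 23.66∠-6.6° Ω.

Z = 23.5 - j2.736 Ω = 23.66∠-6.6° Ω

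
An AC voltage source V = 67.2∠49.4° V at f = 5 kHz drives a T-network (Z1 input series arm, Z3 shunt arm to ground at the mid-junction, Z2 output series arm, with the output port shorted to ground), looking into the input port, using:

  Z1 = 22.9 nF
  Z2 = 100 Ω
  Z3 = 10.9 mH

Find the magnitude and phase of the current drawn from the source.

Step 1 — Angular frequency: ω = 2π·f = 2π·5000 = 3.142e+04 rad/s.
Step 2 — Component impedances:
  Z1: Z = 1/(jωC) = -j/(ω·C) = 0 - j1390 Ω
  Z2: Z = R = 100 Ω
  Z3: Z = jωL = j·3.142e+04·0.0109 = 0 + j342.4 Ω
Step 3 — With the output port shorted to ground, the output series arm Z2 runs from the junction to ground; the shunt arm Z3 also runs from the junction to ground. They appear in parallel: Z3 || Z2 = 92.14 + j26.91 Ω.
Step 4 — Series with input arm Z1: Z_in = Z1 + (Z3 || Z2) = 92.14 - j1363 Ω = 1366∠-86.1° Ω.
Step 5 — Source phasor: V = 67.2∠49.4° V = 43.73 + j51.02 V.
Step 6 — Ohm's law: I = V / Z_total = (43.73 + j51.02) / (92.14 - j1363) = -0.0351 + j0.03446 A.
Step 7 — Convert to polar: |I| = 0.04919 A, ∠I = 135.5°.

I = 0.04919∠135.5° A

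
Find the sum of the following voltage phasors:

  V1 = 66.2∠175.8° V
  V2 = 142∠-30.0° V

Step 1 — Convert each phasor to rectangular form:
  V1 = 66.2·(cos(175.8°) + j·sin(175.8°)) = -66.02 + j4.848 V
  V2 = 142·(cos(-30.0°) + j·sin(-30.0°)) = 123 - j71 V
Step 2 — Sum components: V_total = 56.95 - j66.15 V.
Step 3 — Convert to polar: |V_total| = 87.29 V, ∠V_total = -49.3°.

V_total = 87.29∠-49.3° V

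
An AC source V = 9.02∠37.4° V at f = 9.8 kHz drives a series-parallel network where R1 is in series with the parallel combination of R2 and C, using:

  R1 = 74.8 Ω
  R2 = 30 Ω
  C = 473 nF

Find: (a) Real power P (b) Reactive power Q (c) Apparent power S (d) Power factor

Step 1 — Angular frequency: ω = 2π·f = 2π·9800 = 6.158e+04 rad/s.
Step 2 — Component impedances:
  R1: Z = R = 74.8 Ω
  R2: Z = R = 30 Ω
  C: Z = 1/(jωC) = -j/(ω·C) = 0 - j34.33 Ω
Step 3 — Parallel branch: R2 || C = 1/(1/R2 + 1/C) = 17.01 - j14.86 Ω.
Step 4 — Series with R1: Z_total = R1 + (R2 || C) = 91.81 - j14.86 Ω = 93.01∠-9.2° Ω.
Step 5 — Source phasor: V = 9.02∠37.4° V = 7.166 + j5.479 V.
Step 6 — Current: I = V / Z = 0.06664 + j0.07046 A = 0.09698∠46.6° A.
Step 7 — Complex power: S = V·I* = 0.8635 - j0.1398 VA.
Step 8 — Real power: P = Re(S) = 0.8635 W.
Step 9 — Reactive power: Q = Im(S) = -0.1398 VAR.
Step 10 — Apparent power: |S| = 0.8748 VA.
Step 11 — Power factor: PF = P/|S| = 0.9871 (leading).

(a) P = 0.8635 W  (b) Q = -0.1398 VAR  (c) S = 0.8748 VA  (d) PF = 0.9871 (leading)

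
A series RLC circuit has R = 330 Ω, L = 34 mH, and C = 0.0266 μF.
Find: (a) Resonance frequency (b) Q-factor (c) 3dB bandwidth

Step 1 — Resonance condition Im(Z)=0 gives ω₀ = 1/√(LC).
Step 2 — ω₀ = 1/√(0.034·2.66e-08) = 3.325e+04 rad/s.
Step 3 — f₀ = ω₀/(2π) = 5292 Hz.
Step 4 — Series Q: Q = ω₀L/R = 3.325e+04·0.034/330 = 3.426.
Step 5 — 3dB bandwidth: Δω = ω₀/Q = 9706 rad/s; BW = Δω/(2π) = 1545 Hz.

(a) f₀ = 5292 Hz  (b) Q = 3.426  (c) BW = 1545 Hz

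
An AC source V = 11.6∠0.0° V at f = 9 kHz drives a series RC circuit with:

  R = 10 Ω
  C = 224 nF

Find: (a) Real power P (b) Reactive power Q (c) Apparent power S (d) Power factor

Step 1 — Angular frequency: ω = 2π·f = 2π·9000 = 5.655e+04 rad/s.
Step 2 — Component impedances:
  R: Z = R = 10 Ω
  C: Z = 1/(jωC) = -j/(ω·C) = 0 - j78.95 Ω
Step 3 — Series combination: Z_total = R + C = 10 - j78.95 Ω = 79.58∠-82.8° Ω.
Step 4 — Source phasor: V = 11.6∠0.0° V = 11.6 V.
Step 5 — Current: I = V / Z = 0.01832 + j0.1446 A = 0.1458∠82.8° A.
Step 6 — Complex power: S = V·I* = 0.2125 - j1.678 VA.
Step 7 — Real power: P = Re(S) = 0.2125 W.
Step 8 — Reactive power: Q = Im(S) = -1.678 VAR.
Step 9 — Apparent power: |S| = 1.691 VA.
Step 10 — Power factor: PF = P/|S| = 0.1257 (leading).

(a) P = 0.2125 W  (b) Q = -1.678 VAR  (c) S = 1.691 VA  (d) PF = 0.1257 (leading)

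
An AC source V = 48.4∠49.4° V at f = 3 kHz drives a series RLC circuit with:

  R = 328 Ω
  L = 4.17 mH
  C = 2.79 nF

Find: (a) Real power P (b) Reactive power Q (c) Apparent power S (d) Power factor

Step 1 — Angular frequency: ω = 2π·f = 2π·3000 = 1.885e+04 rad/s.
Step 2 — Component impedances:
  R: Z = R = 328 Ω
  L: Z = jωL = j·1.885e+04·0.00417 = 0 + j78.6 Ω
  C: Z = 1/(jωC) = -j/(ω·C) = 0 - j1.901e+04 Ω
Step 3 — Series combination: Z_total = R + L + C = 328 - j1.894e+04 Ω = 1.894e+04∠-89.0° Ω.
Step 4 — Source phasor: V = 48.4∠49.4° V = 31.5 + j36.75 V.
Step 5 — Current: I = V / Z = -0.001911 + j0.001696 A = 0.002556∠138.4° A.
Step 6 — Complex power: S = V·I* = 0.002142 - j0.1237 VA.
Step 7 — Real power: P = Re(S) = 0.002142 W.
Step 8 — Reactive power: Q = Im(S) = -0.1237 VAR.
Step 9 — Apparent power: |S| = 0.1237 VA.
Step 10 — Power factor: PF = P/|S| = 0.01732 (leading).

(a) P = 0.002142 W  (b) Q = -0.1237 VAR  (c) S = 0.1237 VA  (d) PF = 0.01732 (leading)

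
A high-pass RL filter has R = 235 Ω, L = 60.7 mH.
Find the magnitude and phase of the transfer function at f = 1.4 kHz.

Step 1 — Angular frequency: ω = 2π·1400 = 8796 rad/s.
Step 2 — Transfer function: H(jω) = jωL/(R + jωL).
Step 3 — Numerator jωL = j·533.9; denominator R + jωL = 235 + j533.9.
Step 4 — H = 0.8377 + j0.3687.
Step 5 — Magnitude: |H| = 0.9153 (-0.8 dB); phase: φ = 23.8°.

|H| = 0.9153 (-0.8 dB), φ = 23.8°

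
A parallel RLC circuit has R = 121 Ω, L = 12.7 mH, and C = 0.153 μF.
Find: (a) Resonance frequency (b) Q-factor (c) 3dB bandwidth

Step 1 — Resonance: ω₀ = 1/√(LC) = 1/√(0.0127·1.53e-07) = 2.269e+04 rad/s.
Step 2 — f₀ = ω₀/(2π) = 3611 Hz.
Step 3 — Parallel Q: Q = R/(ω₀L) = 121/(2.269e+04·0.0127) = 0.42.
Step 4 — Bandwidth: Δω = ω₀/Q = 5.402e+04 rad/s; BW = Δω/(2π) = 8597 Hz.

(a) f₀ = 3611 Hz  (b) Q = 0.42  (c) BW = 8597 Hz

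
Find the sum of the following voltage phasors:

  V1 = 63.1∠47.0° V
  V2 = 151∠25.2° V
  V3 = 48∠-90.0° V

Step 1 — Convert each phasor to rectangular form:
  V1 = 63.1·(cos(47.0°) + j·sin(47.0°)) = 43.03 + j46.15 V
  V2 = 151·(cos(25.2°) + j·sin(25.2°)) = 136.6 + j64.29 V
  V3 = 48·(cos(-90.0°) + j·sin(-90.0°)) = 0 - j48 V
Step 2 — Sum components: V_total = 179.7 + j62.44 V.
Step 3 — Convert to polar: |V_total| = 190.2 V, ∠V_total = 19.2°.

V_total = 190.2∠19.2° V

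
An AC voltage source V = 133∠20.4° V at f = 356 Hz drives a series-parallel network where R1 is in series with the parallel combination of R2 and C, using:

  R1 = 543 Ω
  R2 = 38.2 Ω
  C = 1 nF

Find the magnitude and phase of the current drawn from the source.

Step 1 — Angular frequency: ω = 2π·f = 2π·356 = 2237 rad/s.
Step 2 — Component impedances:
  R1: Z = R = 543 Ω
  R2: Z = R = 38.2 Ω
  C: Z = 1/(jωC) = -j/(ω·C) = 0 - j4.471e+05 Ω
Step 3 — Parallel branch: R2 || C = 1/(1/R2 + 1/C) = 38.2 - j0.003264 Ω.
Step 4 — Series with R1: Z_total = R1 + (R2 || C) = 581.2 - j0.003264 Ω = 581.2∠-0.0° Ω.
Step 5 — Source phasor: V = 133∠20.4° V = 124.7 + j46.36 V.
Step 6 — Ohm's law: I = V / Z_total = (124.7 + j46.36) / (581.2 - j0.003264) = 0.2145 + j0.07977 A.
Step 7 — Convert to polar: |I| = 0.2288 A, ∠I = 20.4°.

I = 0.2288∠20.4° A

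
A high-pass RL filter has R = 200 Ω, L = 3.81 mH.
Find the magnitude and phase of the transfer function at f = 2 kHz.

Step 1 — Angular frequency: ω = 2π·2000 = 1.257e+04 rad/s.
Step 2 — Transfer function: H(jω) = jωL/(R + jωL).
Step 3 — Numerator jωL = j·47.88; denominator R + jωL = 200 + j47.88.
Step 4 — H = 0.0542 + j0.2264.
Step 5 — Magnitude: |H| = 0.2328 (-12.7 dB); phase: φ = 76.5°.

|H| = 0.2328 (-12.7 dB), φ = 76.5°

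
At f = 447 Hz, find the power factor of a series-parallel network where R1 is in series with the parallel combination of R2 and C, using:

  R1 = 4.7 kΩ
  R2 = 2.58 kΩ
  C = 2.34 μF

Step 1 — Angular frequency: ω = 2π·f = 2π·447 = 2809 rad/s.
Step 2 — Component impedances:
  R1: Z = R = 4700 Ω
  R2: Z = R = 2580 Ω
  C: Z = 1/(jωC) = -j/(ω·C) = 0 - j152.2 Ω
Step 3 — Parallel branch: R2 || C = 1/(1/R2 + 1/C) = 8.943 - j151.6 Ω.
Step 4 — Series with R1: Z_total = R1 + (R2 || C) = 4709 - j151.6 Ω = 4711∠-1.8° Ω.
Step 5 — Power factor: PF = cos(φ) = Re(Z)/|Z| = 4708.9/4711.4 = 0.9995.
Step 6 — Type: Im(Z) = -151.6 ⇒ leading (phase φ = -1.8°).

PF = 0.9995 (leading, φ = -1.8°)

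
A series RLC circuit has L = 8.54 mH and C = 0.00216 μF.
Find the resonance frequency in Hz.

Step 1 — Resonance condition Im(Z)=0 gives ω₀ = 1/√(LC).
Step 2 — ω₀ = 1/√(0.00854·2.16e-09) = 2.328e+05 rad/s.
Step 3 — f₀ = ω₀/(2π) = 3.706e+04 Hz.

f₀ = 3.706e+04 Hz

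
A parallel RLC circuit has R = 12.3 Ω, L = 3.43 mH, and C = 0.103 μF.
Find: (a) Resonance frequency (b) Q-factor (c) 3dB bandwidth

Step 1 — Resonance: ω₀ = 1/√(LC) = 1/√(0.00343·1.03e-07) = 5.32e+04 rad/s.
Step 2 — f₀ = ω₀/(2π) = 8467 Hz.
Step 3 — Parallel Q: Q = R/(ω₀L) = 12.3/(5.32e+04·0.00343) = 0.0674.
Step 4 — Bandwidth: Δω = ω₀/Q = 7.893e+05 rad/s; BW = Δω/(2π) = 1.256e+05 Hz.

(a) f₀ = 8467 Hz  (b) Q = 0.0674  (c) BW = 1.256e+05 Hz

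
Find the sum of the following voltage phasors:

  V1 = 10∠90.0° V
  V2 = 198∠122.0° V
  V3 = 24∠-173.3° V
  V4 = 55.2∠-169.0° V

Step 1 — Convert each phasor to rectangular form:
  V1 = 10·(cos(90.0°) + j·sin(90.0°)) = 0 + j10 V
  V2 = 198·(cos(122.0°) + j·sin(122.0°)) = -104.9 + j167.9 V
  V3 = 24·(cos(-173.3°) + j·sin(-173.3°)) = -23.84 - j2.8 V
  V4 = 55.2·(cos(-169.0°) + j·sin(-169.0°)) = -54.19 - j10.53 V
Step 2 — Sum components: V_total = -182.9 + j164.6 V.
Step 3 — Convert to polar: |V_total| = 246.1 V, ∠V_total = 138.0°.

V_total = 246.1∠138.0° V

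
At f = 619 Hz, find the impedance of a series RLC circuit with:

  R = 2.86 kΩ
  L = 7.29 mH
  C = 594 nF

Step 1 — Angular frequency: ω = 2π·f = 2π·619 = 3889 rad/s.
Step 2 — Component impedances:
  R: Z = R = 2860 Ω
  L: Z = jωL = j·3889·0.00729 = 0 + j28.35 Ω
  C: Z = 1/(jωC) = -j/(ω·C) = 0 - j432.9 Ω
Step 3 — Series combination: Z_total = R + L + C = 2860 - j404.5 Ω = 2888∠-8.1° Ω.

Z = 2860 - j404.5 Ω = 2888∠-8.1° Ω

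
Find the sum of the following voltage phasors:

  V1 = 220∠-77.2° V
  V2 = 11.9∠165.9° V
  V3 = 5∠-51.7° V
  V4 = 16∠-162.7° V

Step 1 — Convert each phasor to rectangular form:
  V1 = 220·(cos(-77.2°) + j·sin(-77.2°)) = 48.74 - j214.5 V
  V2 = 11.9·(cos(165.9°) + j·sin(165.9°)) = -11.54 + j2.899 V
  V3 = 5·(cos(-51.7°) + j·sin(-51.7°)) = 3.099 - j3.924 V
  V4 = 16·(cos(-162.7°) + j·sin(-162.7°)) = -15.28 - j4.758 V
Step 2 — Sum components: V_total = 25.02 - j220.3 V.
Step 3 — Convert to polar: |V_total| = 221.7 V, ∠V_total = -83.5°.

V_total = 221.7∠-83.5° V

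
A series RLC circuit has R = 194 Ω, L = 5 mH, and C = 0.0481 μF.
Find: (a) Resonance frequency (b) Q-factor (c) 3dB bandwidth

Step 1 — Resonance: ω₀ = 1/√(LC) = 1/√(0.005·4.81e-08) = 6.448e+04 rad/s.
Step 2 — f₀ = ω₀/(2π) = 1.026e+04 Hz.
Step 3 — Series Q: Q = ω₀L/R = 6.448e+04·0.005/194 = 1.662.
Step 4 — Bandwidth: Δω = ω₀/Q = 3.88e+04 rad/s; BW = Δω/(2π) = 6175 Hz.

(a) f₀ = 1.026e+04 Hz  (b) Q = 1.662  (c) BW = 6175 Hz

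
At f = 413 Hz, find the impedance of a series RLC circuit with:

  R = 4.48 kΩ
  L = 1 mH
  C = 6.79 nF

Step 1 — Angular frequency: ω = 2π·f = 2π·413 = 2595 rad/s.
Step 2 — Component impedances:
  R: Z = R = 4480 Ω
  L: Z = jωL = j·2595·0.001 = 0 + j2.595 Ω
  C: Z = 1/(jωC) = -j/(ω·C) = 0 - j5.675e+04 Ω
Step 3 — Series combination: Z_total = R + L + C = 4480 - j5.675e+04 Ω = 5.693e+04∠-85.5° Ω.

Z = 4480 - j5.675e+04 Ω = 5.693e+04∠-85.5° Ω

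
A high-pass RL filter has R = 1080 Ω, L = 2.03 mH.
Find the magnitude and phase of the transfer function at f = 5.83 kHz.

Step 1 — Angular frequency: ω = 2π·5830 = 3.663e+04 rad/s.
Step 2 — Transfer function: H(jω) = jωL/(R + jωL).
Step 3 — Numerator jωL = j·74.36; denominator R + jωL = 1080 + j74.36.
Step 4 — H = 0.004718 + j0.06853.
Step 5 — Magnitude: |H| = 0.06869 (-23.3 dB); phase: φ = 86.1°.

|H| = 0.06869 (-23.3 dB), φ = 86.1°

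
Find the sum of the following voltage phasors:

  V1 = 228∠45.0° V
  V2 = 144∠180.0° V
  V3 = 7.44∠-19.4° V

Step 1 — Convert each phasor to rectangular form:
  V1 = 228·(cos(45.0°) + j·sin(45.0°)) = 161.2 + j161.2 V
  V2 = 144·(cos(180.0°) + j·sin(180.0°)) = -144 V
  V3 = 7.44·(cos(-19.4°) + j·sin(-19.4°)) = 7.018 - j2.471 V
Step 2 — Sum components: V_total = 24.24 + j158.7 V.
Step 3 — Convert to polar: |V_total| = 160.6 V, ∠V_total = 81.3°.

V_total = 160.6∠81.3° V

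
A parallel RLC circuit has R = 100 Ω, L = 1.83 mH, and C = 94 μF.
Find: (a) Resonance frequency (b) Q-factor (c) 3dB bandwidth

Step 1 — Resonance: ω₀ = 1/√(LC) = 1/√(0.00183·9.4e-05) = 2411 rad/s.
Step 2 — f₀ = ω₀/(2π) = 383.7 Hz.
Step 3 — Parallel Q: Q = R/(ω₀L) = 100/(2411·0.00183) = 22.66.
Step 4 — Bandwidth: Δω = ω₀/Q = 106.4 rad/s; BW = Δω/(2π) = 16.93 Hz.

(a) f₀ = 383.7 Hz  (b) Q = 22.66  (c) BW = 16.93 Hz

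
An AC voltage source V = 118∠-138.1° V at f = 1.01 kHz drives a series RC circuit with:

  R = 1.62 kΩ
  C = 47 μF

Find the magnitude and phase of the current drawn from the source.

Step 1 — Angular frequency: ω = 2π·f = 2π·1010 = 6346 rad/s.
Step 2 — Component impedances:
  R: Z = R = 1620 Ω
  C: Z = 1/(jωC) = -j/(ω·C) = 0 - j3.353 Ω
Step 3 — Series combination: Z_total = R + C = 1620 - j3.353 Ω = 1620∠-0.1° Ω.
Step 4 — Source phasor: V = 118∠-138.1° V = -87.83 - j78.8 V.
Step 5 — Ohm's law: I = V / Z_total = (-87.83 - j78.8) / (1620 - j3.353) = -0.05411 - j0.04876 A.
Step 6 — Convert to polar: |I| = 0.07284 A, ∠I = -138.0°.

I = 0.07284∠-138.0° A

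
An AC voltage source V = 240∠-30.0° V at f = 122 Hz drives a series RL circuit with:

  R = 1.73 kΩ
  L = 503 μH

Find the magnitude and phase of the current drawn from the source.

Step 1 — Angular frequency: ω = 2π·f = 2π·122 = 766.5 rad/s.
Step 2 — Component impedances:
  R: Z = R = 1730 Ω
  L: Z = jωL = j·766.5·0.000503 = 0 + j0.3856 Ω
Step 3 — Series combination: Z_total = R + L = 1730 + j0.3856 Ω = 1730∠0.0° Ω.
Step 4 — Source phasor: V = 240∠-30.0° V = 207.8 - j120 V.
Step 5 — Ohm's law: I = V / Z_total = (207.8 - j120) / (1730 + j0.3856) = 0.1201 - j0.06939 A.
Step 6 — Convert to polar: |I| = 0.1387 A, ∠I = -30.0°.

I = 0.1387∠-30.0° A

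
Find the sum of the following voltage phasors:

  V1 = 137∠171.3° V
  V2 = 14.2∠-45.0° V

Step 1 — Convert each phasor to rectangular form:
  V1 = 137·(cos(171.3°) + j·sin(171.3°)) = -135.4 + j20.72 V
  V2 = 14.2·(cos(-45.0°) + j·sin(-45.0°)) = 10.04 - j10.04 V
Step 2 — Sum components: V_total = -125.4 + j10.68 V.
Step 3 — Convert to polar: |V_total| = 125.8 V, ∠V_total = 175.1°.

V_total = 125.8∠175.1° V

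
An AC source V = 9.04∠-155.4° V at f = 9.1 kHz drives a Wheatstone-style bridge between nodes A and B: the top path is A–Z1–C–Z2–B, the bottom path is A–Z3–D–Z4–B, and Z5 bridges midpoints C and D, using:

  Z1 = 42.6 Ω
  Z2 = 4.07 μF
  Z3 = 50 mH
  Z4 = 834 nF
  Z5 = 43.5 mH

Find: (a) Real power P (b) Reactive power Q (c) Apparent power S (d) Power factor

Step 1 — Angular frequency: ω = 2π·f = 2π·9100 = 5.718e+04 rad/s.
Step 2 — Component impedances:
  Z1: Z = R = 42.6 Ω
  Z2: Z = 1/(jωC) = -j/(ω·C) = 0 - j4.297 Ω
  Z3: Z = jωL = j·5.718e+04·0.05 = 0 + j2859 Ω
  Z4: Z = 1/(jωC) = -j/(ω·C) = 0 - j20.97 Ω
  Z5: Z = jωL = j·5.718e+04·0.0435 = 0 + j2487 Ω
Step 3 — Bridge requires nodal analysis (the Z5 bridge couples midpoints C and D, so the two paths cannot be reduced to a simple series/parallel combination). Setting node B to ground and injecting 1 A at node A, the 3-node admittance system at A, C, D solves to V_A = Z_AB = 42.72 - j3.669 Ω = 42.88∠-4.9° Ω.
Step 4 — Source phasor: V = 9.04∠-155.4° V = -8.219 - j3.763 V.
Step 5 — Current: I = V / Z = -0.1835 - j0.1038 A = 0.2108∠-150.5° A.
Step 6 — Complex power: S = V·I* = 1.899 - j0.1631 VA.
Step 7 — Real power: P = Re(S) = 1.899 W.
Step 8 — Reactive power: Q = Im(S) = -0.1631 VAR.
Step 9 — Apparent power: |S| = 1.906 VA.
Step 10 — Power factor: PF = P/|S| = 0.9963 (leading).

(a) P = 1.899 W  (b) Q = -0.1631 VAR  (c) S = 1.906 VA  (d) PF = 0.9963 (leading)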